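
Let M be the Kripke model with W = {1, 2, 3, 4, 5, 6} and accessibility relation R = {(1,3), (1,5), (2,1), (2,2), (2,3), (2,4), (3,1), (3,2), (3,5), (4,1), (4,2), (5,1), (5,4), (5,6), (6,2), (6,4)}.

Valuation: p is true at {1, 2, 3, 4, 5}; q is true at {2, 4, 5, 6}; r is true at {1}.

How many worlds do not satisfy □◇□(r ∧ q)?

6

1: successors {3, 5}; ◇□(r ∧ q) there: 3:F, 5:F. ✗
2: successors {1, 2, 3, 4}; ◇□(r ∧ q) there: 1:F, 2:F, 3:F, 4:F. ✗
3: successors {1, 2, 5}; ◇□(r ∧ q) there: 1:F, 2:F, 5:F. ✗
4: successors {1, 2}; ◇□(r ∧ q) there: 1:F, 2:F. ✗
5: successors {1, 4, 6}; ◇□(r ∧ q) there: 1:F, 4:F, 6:F. ✗
6: successors {2, 4}; ◇□(r ∧ q) there: 2:F, 4:F. ✗
Satisfying worlds: ∅.
So □◇□(r ∧ q) fails at the other 6 worlds.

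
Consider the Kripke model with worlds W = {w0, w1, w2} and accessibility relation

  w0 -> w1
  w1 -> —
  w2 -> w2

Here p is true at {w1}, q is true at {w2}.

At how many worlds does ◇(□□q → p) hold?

1

w0: successors {w1}; □□q → p there: w1:T. ✓
w1: no successors, so ◇(□□q → p) fails. ✗
w2: successors {w2}; □□q → p there: w2:F. ✗
Satisfying worlds: {w0}.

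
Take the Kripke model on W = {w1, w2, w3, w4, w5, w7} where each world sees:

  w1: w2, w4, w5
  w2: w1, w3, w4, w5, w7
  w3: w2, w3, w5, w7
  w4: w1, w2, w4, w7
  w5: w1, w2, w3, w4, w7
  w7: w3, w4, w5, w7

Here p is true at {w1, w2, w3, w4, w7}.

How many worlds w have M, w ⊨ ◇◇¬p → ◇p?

w1: ◇◇¬p is T, ◇p is T. ✓
w2: ◇◇¬p is T, ◇p is T. ✓
w3: ◇◇¬p is T, ◇p is T. ✓
w4: ◇◇¬p is T, ◇p is T. ✓
w5: ◇◇¬p is T, ◇p is T. ✓
w7: ◇◇¬p is T, ◇p is T. ✓
Satisfying worlds: {w1, w2, w3, w4, w5, w7}.

6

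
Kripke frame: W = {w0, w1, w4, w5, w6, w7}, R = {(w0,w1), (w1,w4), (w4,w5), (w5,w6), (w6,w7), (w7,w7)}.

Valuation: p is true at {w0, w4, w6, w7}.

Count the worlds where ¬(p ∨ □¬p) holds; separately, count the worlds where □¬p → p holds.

For ¬(p ∨ □¬p):
w0: p ∨ □¬p is T. ✗
w1: p ∨ □¬p is F. ✓
w4: p ∨ □¬p is T. ✗
w5: p ∨ □¬p is F. ✓
w6: p ∨ □¬p is T. ✗
w7: p ∨ □¬p is T. ✗
— 2 worlds.
For □¬p → p:
w0: □¬p is T, p is T. ✓
w1: □¬p is F, p is F. ✓
w4: □¬p is T, p is T. ✓
w5: □¬p is F, p is F. ✓
w6: □¬p is F, p is T. ✓
w7: □¬p is F, p is T. ✓
— 6 worlds.

2 and 6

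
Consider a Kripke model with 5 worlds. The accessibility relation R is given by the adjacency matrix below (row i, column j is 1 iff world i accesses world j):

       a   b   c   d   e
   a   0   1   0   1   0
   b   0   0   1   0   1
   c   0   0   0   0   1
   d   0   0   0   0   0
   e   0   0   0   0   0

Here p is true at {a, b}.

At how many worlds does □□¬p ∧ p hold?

a: □□¬p is T, p is T. ✓
b: □□¬p is T, p is T. ✓
c: □□¬p is T, p is F. ✗
d: □□¬p is T, p is F. ✗
e: □□¬p is T, p is F. ✗
Satisfying worlds: {a, b}.

2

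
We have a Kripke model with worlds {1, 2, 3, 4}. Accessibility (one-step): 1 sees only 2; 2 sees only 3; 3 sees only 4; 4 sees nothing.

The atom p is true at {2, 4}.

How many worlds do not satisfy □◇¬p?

1: successors {2}; ◇¬p there: 2:T. ✓
2: successors {3}; ◇¬p there: 3:F. ✗
3: successors {4}; ◇¬p there: 4:F. ✗
4: no successors, so □◇¬p holds vacuously. ✓
Satisfying worlds: {1, 4}.
So □◇¬p fails at the other 2 worlds.

2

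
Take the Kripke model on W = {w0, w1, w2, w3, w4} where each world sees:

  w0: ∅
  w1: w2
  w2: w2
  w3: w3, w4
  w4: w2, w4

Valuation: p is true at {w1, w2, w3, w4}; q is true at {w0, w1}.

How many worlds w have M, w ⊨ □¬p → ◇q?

4

w0: □¬p is T, ◇q is F. ✗
w1: □¬p is F, ◇q is F. ✓
w2: □¬p is F, ◇q is F. ✓
w3: □¬p is F, ◇q is F. ✓
w4: □¬p is F, ◇q is F. ✓
Satisfying worlds: {w1, w2, w3, w4}.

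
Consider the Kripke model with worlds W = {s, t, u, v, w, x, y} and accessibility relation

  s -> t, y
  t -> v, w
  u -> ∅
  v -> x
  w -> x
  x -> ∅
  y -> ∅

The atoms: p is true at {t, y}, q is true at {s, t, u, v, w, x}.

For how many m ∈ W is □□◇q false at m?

1

s: successors {t, y}; □◇q there: t:T, y:T. ✓
t: successors {v, w}; □◇q there: v:F, w:F. ✗
u: no successors, so □□◇q holds vacuously. ✓
v: successors {x}; □◇q there: x:T. ✓
w: successors {x}; □◇q there: x:T. ✓
x: no successors, so □□◇q holds vacuously. ✓
y: no successors, so □□◇q holds vacuously. ✓
Satisfying worlds: {s, u, v, w, x, y}.
So □□◇q fails at the other 1 world.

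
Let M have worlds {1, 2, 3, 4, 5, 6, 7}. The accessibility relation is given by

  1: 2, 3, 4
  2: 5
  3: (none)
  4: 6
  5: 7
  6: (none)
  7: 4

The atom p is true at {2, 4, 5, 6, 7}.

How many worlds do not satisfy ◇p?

1: successors {2, 3, 4}; p there: 2:T, 3:F, 4:T. ✓
2: successors {5}; p there: 5:T. ✓
3: no successors, so ◇p fails. ✗
4: successors {6}; p there: 6:T. ✓
5: successors {7}; p there: 7:T. ✓
6: no successors, so ◇p fails. ✗
7: successors {4}; p there: 4:T. ✓
Satisfying worlds: {1, 2, 4, 5, 7}.
So ◇p fails at the other 2 worlds.

2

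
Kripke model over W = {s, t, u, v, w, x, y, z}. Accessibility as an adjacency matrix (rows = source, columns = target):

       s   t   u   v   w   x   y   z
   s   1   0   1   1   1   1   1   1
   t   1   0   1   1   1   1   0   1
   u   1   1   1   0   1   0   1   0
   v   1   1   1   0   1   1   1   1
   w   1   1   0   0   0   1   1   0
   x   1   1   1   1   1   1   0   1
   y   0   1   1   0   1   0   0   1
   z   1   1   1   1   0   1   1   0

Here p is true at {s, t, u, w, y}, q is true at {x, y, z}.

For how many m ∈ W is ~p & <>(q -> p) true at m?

3

s: ~p is F, <>(q -> p) is T. ✗
t: ~p is F, <>(q -> p) is T. ✗
u: ~p is F, <>(q -> p) is T. ✗
v: ~p is T, <>(q -> p) is T. ✓
w: ~p is F, <>(q -> p) is T. ✗
x: ~p is T, <>(q -> p) is T. ✓
y: ~p is F, <>(q -> p) is T. ✗
z: ~p is T, <>(q -> p) is T. ✓
Satisfying worlds: {v, x, z}.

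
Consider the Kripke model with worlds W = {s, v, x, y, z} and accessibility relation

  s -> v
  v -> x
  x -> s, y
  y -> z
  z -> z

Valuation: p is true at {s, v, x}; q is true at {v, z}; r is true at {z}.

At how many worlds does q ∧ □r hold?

s: q is F, □r is F. ✗
v: q is T, □r is F. ✗
x: q is F, □r is F. ✗
y: q is F, □r is T. ✗
z: q is T, □r is T. ✓
Satisfying worlds: {z}.

1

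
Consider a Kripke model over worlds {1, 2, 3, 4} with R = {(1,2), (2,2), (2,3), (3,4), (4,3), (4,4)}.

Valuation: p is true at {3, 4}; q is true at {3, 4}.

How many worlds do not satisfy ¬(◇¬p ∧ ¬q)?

1: ◇¬p ∧ ¬q is T. ✗
2: ◇¬p ∧ ¬q is T. ✗
3: ◇¬p ∧ ¬q is F. ✓
4: ◇¬p ∧ ¬q is F. ✓
Satisfying worlds: {3, 4}.
So ¬(◇¬p ∧ ¬q) fails at the other 2 worlds.

2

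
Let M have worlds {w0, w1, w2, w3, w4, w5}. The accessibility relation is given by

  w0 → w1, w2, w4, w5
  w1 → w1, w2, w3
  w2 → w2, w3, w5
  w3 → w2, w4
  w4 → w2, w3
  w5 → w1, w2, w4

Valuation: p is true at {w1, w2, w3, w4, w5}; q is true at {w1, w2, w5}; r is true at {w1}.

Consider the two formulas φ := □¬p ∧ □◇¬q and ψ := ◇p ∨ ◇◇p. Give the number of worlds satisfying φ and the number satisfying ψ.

0 and 6

For □¬p ∧ □◇¬q:
w0: □¬p is F, □◇¬q is T. ✗
w1: □¬p is F, □◇¬q is T. ✗
w2: □¬p is F, □◇¬q is T. ✗
w3: □¬p is F, □◇¬q is T. ✗
w4: □¬p is F, □◇¬q is T. ✗
w5: □¬p is F, □◇¬q is T. ✗
— 0 worlds.
For ◇p ∨ ◇◇p:
w0: ◇p is T, ◇◇p is T. ✓
w1: ◇p is T, ◇◇p is T. ✓
w2: ◇p is T, ◇◇p is T. ✓
w3: ◇p is T, ◇◇p is T. ✓
w4: ◇p is T, ◇◇p is T. ✓
w5: ◇p is T, ◇◇p is T. ✓
— 6 worlds.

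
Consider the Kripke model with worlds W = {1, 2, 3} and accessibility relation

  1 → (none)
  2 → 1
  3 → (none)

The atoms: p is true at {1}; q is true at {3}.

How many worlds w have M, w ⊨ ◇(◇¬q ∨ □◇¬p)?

1: no successors, so ◇(◇¬q ∨ □◇¬p) fails. ✗
2: successors {1}; ◇¬q ∨ □◇¬p there: 1:T. ✓
3: no successors, so ◇(◇¬q ∨ □◇¬p) fails. ✗
Satisfying worlds: {2}.

1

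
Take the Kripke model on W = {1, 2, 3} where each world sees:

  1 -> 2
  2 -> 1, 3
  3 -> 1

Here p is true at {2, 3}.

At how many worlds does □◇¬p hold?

1: successors {2}; ◇¬p there: 2:T. ✓
2: successors {1, 3}; ◇¬p there: 1:F, 3:T. ✗
3: successors {1}; ◇¬p there: 1:F. ✗
Satisfying worlds: {1}.

1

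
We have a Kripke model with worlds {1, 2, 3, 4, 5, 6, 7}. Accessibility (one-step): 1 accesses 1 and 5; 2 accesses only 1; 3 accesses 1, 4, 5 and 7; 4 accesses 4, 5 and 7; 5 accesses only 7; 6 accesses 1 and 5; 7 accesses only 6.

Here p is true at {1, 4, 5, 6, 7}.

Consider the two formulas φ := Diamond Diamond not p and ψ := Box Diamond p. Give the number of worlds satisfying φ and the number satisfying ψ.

0 and 7

For Diamond Diamond not p:
1: successors {1, 5}; Diamond not p there: 1:F, 5:F. ✗
2: successors {1}; Diamond not p there: 1:F. ✗
3: successors {1, 4, 5, 7}; Diamond not p there: 1:F, 4:F, 5:F, 7:F. ✗
4: successors {4, 5, 7}; Diamond not p there: 4:F, 5:F, 7:F. ✗
5: successors {7}; Diamond not p there: 7:F. ✗
6: successors {1, 5}; Diamond not p there: 1:F, 5:F. ✗
7: successors {6}; Diamond not p there: 6:F. ✗
— 0 worlds.
For Box Diamond p:
1: successors {1, 5}; Diamond p there: 1:T, 5:T. ✓
2: successors {1}; Diamond p there: 1:T. ✓
3: successors {1, 4, 5, 7}; Diamond p there: 1:T, 4:T, 5:T, 7:T. ✓
4: successors {4, 5, 7}; Diamond p there: 4:T, 5:T, 7:T. ✓
5: successors {7}; Diamond p there: 7:T. ✓
6: successors {1, 5}; Diamond p there: 1:T, 5:T. ✓
7: successors {6}; Diamond p there: 6:T. ✓
— 7 worlds.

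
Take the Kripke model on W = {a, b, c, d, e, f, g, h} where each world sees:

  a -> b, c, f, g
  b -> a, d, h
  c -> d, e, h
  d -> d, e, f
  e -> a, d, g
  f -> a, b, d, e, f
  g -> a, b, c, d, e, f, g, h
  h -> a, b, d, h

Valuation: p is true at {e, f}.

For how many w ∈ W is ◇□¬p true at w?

a: successors {b, c, f, g}; □¬p there: b:T, c:F, f:F, g:F. ✓
b: successors {a, d, h}; □¬p there: a:F, d:F, h:T. ✓
c: successors {d, e, h}; □¬p there: d:F, e:T, h:T. ✓
d: successors {d, e, f}; □¬p there: d:F, e:T, f:F. ✓
e: successors {a, d, g}; □¬p there: a:F, d:F, g:F. ✗
f: successors {a, b, d, e, f}; □¬p there: a:F, b:T, d:F, e:T, f:F. ✓
g: successors {a, b, c, d, e, f, g, h}; □¬p there: a:F, b:T, c:F, d:F, e:T, f:F, g:F, h:T. ✓
h: successors {a, b, d, h}; □¬p there: a:F, b:T, d:F, h:T. ✓
Satisfying worlds: {a, b, c, d, f, g, h}.

7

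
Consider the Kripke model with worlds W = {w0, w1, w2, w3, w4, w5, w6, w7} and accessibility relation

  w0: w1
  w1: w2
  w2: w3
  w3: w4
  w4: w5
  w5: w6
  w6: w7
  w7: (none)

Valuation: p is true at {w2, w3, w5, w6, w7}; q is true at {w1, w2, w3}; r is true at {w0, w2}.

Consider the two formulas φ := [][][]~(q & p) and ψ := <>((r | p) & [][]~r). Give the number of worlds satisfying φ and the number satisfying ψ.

7 and 5

For [][][]~(q & p):
w0: successors {w1}; [][]~(q & p) there: w1:F. ✗
w1: successors {w2}; [][]~(q & p) there: w2:T. ✓
w2: successors {w3}; [][]~(q & p) there: w3:T. ✓
w3: successors {w4}; [][]~(q & p) there: w4:T. ✓
w4: successors {w5}; [][]~(q & p) there: w5:T. ✓
w5: successors {w6}; [][]~(q & p) there: w6:T. ✓
w6: successors {w7}; [][]~(q & p) there: w7:T. ✓
w7: no successors, so [][][]~(q & p) holds vacuously. ✓
— 7 worlds.
For <>((r | p) & [][]~r):
w0: successors {w1}; (r | p) & [][]~r there: w1:F. ✗
w1: successors {w2}; (r | p) & [][]~r there: w2:T. ✓
w2: successors {w3}; (r | p) & [][]~r there: w3:T. ✓
w3: successors {w4}; (r | p) & [][]~r there: w4:F. ✗
w4: successors {w5}; (r | p) & [][]~r there: w5:T. ✓
w5: successors {w6}; (r | p) & [][]~r there: w6:T. ✓
w6: successors {w7}; (r | p) & [][]~r there: w7:T. ✓
w7: no successors, so <>((r | p) & [][]~r) fails. ✗
— 5 worlds.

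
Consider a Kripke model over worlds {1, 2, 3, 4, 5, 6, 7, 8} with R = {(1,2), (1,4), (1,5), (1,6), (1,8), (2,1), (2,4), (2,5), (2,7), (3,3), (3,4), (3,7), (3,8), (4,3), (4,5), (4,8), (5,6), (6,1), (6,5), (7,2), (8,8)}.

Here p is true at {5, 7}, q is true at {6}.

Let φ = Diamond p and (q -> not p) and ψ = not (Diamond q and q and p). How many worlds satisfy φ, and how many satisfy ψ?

For Diamond p and (q -> not p):
1: Diamond p is T, q -> not p is T. ✓
2: Diamond p is T, q -> not p is T. ✓
3: Diamond p is T, q -> not p is T. ✓
4: Diamond p is T, q -> not p is T. ✓
5: Diamond p is F, q -> not p is T. ✗
6: Diamond p is T, q -> not p is T. ✓
7: Diamond p is F, q -> not p is T. ✗
8: Diamond p is F, q -> not p is T. ✗
— 5 worlds.
For not (Diamond q and q and p):
1: Diamond q and q and p is F. ✓
2: Diamond q and q and p is F. ✓
3: Diamond q and q and p is F. ✓
4: Diamond q and q and p is F. ✓
5: Diamond q and q and p is F. ✓
6: Diamond q and q and p is F. ✓
7: Diamond q and q and p is F. ✓
8: Diamond q and q and p is F. ✓
— 8 worlds.

5 and 8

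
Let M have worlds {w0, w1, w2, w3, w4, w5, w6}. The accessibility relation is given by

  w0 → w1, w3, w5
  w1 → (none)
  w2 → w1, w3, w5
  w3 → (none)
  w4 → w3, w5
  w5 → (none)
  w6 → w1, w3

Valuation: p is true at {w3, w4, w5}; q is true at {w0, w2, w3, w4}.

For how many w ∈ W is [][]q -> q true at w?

w0: [][]q is T, q is T. ✓
w1: [][]q is T, q is F. ✗
w2: [][]q is T, q is T. ✓
w3: [][]q is T, q is T. ✓
w4: [][]q is T, q is T. ✓
w5: [][]q is T, q is F. ✗
w6: [][]q is T, q is F. ✗
Satisfying worlds: {w0, w2, w3, w4}.

4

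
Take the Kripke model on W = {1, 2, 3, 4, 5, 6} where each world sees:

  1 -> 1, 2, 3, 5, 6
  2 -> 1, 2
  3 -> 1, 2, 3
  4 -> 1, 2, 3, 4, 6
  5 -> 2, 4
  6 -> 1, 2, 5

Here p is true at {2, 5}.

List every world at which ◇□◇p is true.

{1, 2, 3, 4, 5, 6}

1: successors {1, 2, 3, 5, 6}; □◇p there: 1:T, 2:T, 3:T, 5:T, 6:T. ✓
2: successors {1, 2}; □◇p there: 1:T, 2:T. ✓
3: successors {1, 2, 3}; □◇p there: 1:T, 2:T, 3:T. ✓
4: successors {1, 2, 3, 4, 6}; □◇p there: 1:T, 2:T, 3:T, 4:T, 6:T. ✓
5: successors {2, 4}; □◇p there: 2:T, 4:T. ✓
6: successors {1, 2, 5}; □◇p there: 1:T, 2:T, 5:T. ✓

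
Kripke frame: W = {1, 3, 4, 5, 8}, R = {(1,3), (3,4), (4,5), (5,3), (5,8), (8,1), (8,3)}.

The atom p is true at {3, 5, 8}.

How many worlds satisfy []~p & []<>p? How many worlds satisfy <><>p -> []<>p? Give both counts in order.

For []~p & []<>p:
1: []~p is F, []<>p is F. ✗
3: []~p is T, []<>p is T. ✓
4: []~p is F, []<>p is T. ✗
5: []~p is F, []<>p is F. ✗
8: []~p is F, []<>p is F. ✗
— 1 world.
For <><>p -> []<>p:
1: <><>p is F, []<>p is F. ✓
3: <><>p is T, []<>p is T. ✓
4: <><>p is T, []<>p is T. ✓
5: <><>p is T, []<>p is F. ✗
8: <><>p is T, []<>p is F. ✗
— 3 worlds.

1 and 3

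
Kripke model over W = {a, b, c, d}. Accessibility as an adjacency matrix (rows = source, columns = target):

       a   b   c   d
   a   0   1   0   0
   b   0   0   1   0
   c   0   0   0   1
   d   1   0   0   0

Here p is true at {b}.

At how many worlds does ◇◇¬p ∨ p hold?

3

a: ◇◇¬p is T, p is F. ✓
b: ◇◇¬p is T, p is T. ✓
c: ◇◇¬p is T, p is F. ✓
d: ◇◇¬p is F, p is F. ✗
Satisfying worlds: {a, b, c}.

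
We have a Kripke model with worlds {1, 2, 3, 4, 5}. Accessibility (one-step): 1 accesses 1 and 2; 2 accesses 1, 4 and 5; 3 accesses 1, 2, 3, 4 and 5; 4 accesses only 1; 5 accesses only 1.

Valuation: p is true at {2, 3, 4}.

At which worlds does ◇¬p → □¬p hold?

1: ◇¬p is T, □¬p is F. ✗
2: ◇¬p is T, □¬p is F. ✗
3: ◇¬p is T, □¬p is F. ✗
4: ◇¬p is T, □¬p is T. ✓
5: ◇¬p is T, □¬p is T. ✓

{4, 5}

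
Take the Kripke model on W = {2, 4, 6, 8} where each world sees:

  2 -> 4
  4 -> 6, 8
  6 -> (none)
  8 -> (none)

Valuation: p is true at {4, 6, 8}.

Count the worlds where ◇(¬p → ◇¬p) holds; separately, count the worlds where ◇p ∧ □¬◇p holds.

For ◇(¬p → ◇¬p):
2: successors {4}; ¬p → ◇¬p there: 4:T. ✓
4: successors {6, 8}; ¬p → ◇¬p there: 6:T, 8:T. ✓
6: no successors, so ◇(¬p → ◇¬p) fails. ✗
8: no successors, so ◇(¬p → ◇¬p) fails. ✗
— 2 worlds.
For ◇p ∧ □¬◇p:
2: ◇p is T, □¬◇p is F. ✗
4: ◇p is T, □¬◇p is T. ✓
6: ◇p is F, □¬◇p is T. ✗
8: ◇p is F, □¬◇p is T. ✗
— 1 world.

2 and 1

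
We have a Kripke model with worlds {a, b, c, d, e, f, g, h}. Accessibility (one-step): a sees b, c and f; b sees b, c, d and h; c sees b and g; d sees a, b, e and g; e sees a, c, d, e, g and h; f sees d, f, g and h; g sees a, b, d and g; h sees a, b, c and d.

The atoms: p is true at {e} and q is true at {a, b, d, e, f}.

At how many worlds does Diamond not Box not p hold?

a: successors {b, c, f}; not Box not p there: b:F, c:F, f:F. ✗
b: successors {b, c, d, h}; not Box not p there: b:F, c:F, d:T, h:F. ✓
c: successors {b, g}; not Box not p there: b:F, g:F. ✗
d: successors {a, b, e, g}; not Box not p there: a:F, b:F, e:T, g:F. ✓
e: successors {a, c, d, e, g, h}; not Box not p there: a:F, c:F, d:T, e:T, g:F, h:F. ✓
f: successors {d, f, g, h}; not Box not p there: d:T, f:F, g:F, h:F. ✓
g: successors {a, b, d, g}; not Box not p there: a:F, b:F, d:T, g:F. ✓
h: successors {a, b, c, d}; not Box not p there: a:F, b:F, c:F, d:T. ✓
Satisfying worlds: {b, d, e, f, g, h}.

6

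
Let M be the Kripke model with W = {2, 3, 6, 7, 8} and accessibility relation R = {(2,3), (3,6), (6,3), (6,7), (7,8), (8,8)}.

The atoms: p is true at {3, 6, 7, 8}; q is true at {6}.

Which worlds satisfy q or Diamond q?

2: q is F, Diamond q is F. ✗
3: q is F, Diamond q is T. ✓
6: q is T, Diamond q is F. ✓
7: q is F, Diamond q is F. ✗
8: q is F, Diamond q is F. ✗

{3, 6}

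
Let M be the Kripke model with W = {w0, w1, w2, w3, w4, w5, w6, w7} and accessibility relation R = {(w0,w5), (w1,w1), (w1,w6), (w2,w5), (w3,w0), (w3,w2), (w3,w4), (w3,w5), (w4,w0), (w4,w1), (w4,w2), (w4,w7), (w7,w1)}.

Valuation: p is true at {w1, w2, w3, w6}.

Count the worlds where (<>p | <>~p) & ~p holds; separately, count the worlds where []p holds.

For (<>p | <>~p) & ~p:
w0: <>p | <>~p is T, ~p is T. ✓
w1: <>p | <>~p is T, ~p is F. ✗
w2: <>p | <>~p is T, ~p is F. ✗
w3: <>p | <>~p is T, ~p is F. ✗
w4: <>p | <>~p is T, ~p is T. ✓
w5: <>p | <>~p is F, ~p is T. ✗
w6: <>p | <>~p is F, ~p is F. ✗
w7: <>p | <>~p is T, ~p is T. ✓
— 3 worlds.
For []p:
w0: successors {w5}; p there: w5:F. ✗
w1: successors {w1, w6}; p there: w1:T, w6:T. ✓
w2: successors {w5}; p there: w5:F. ✗
w3: successors {w0, w2, w4, w5}; p there: w0:F, w2:T, w4:F, w5:F. ✗
w4: successors {w0, w1, w2, w7}; p there: w0:F, w1:T, w2:T, w7:F. ✗
w5: no successors, so []p holds vacuously. ✓
w6: no successors, so []p holds vacuously. ✓
w7: successors {w1}; p there: w1:T. ✓
— 4 worlds.

3 and 4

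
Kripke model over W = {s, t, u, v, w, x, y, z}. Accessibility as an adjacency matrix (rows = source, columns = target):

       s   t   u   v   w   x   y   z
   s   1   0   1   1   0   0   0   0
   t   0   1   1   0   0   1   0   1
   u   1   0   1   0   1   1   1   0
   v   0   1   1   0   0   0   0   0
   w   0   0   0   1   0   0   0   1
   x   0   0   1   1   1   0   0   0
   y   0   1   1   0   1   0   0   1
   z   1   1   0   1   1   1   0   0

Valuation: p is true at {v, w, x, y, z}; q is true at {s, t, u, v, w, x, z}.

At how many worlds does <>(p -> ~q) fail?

s: successors {s, u, v}; p -> ~q there: s:T, u:T, v:F. ✓
t: successors {t, u, x, z}; p -> ~q there: t:T, u:T, x:F, z:F. ✓
u: successors {s, u, w, x, y}; p -> ~q there: s:T, u:T, w:F, x:F, y:T. ✓
v: successors {t, u}; p -> ~q there: t:T, u:T. ✓
w: successors {v, z}; p -> ~q there: v:F, z:F. ✗
x: successors {u, v, w}; p -> ~q there: u:T, v:F, w:F. ✓
y: successors {t, u, w, z}; p -> ~q there: t:T, u:T, w:F, z:F. ✓
z: successors {s, t, v, w, x}; p -> ~q there: s:T, t:T, v:F, w:F, x:F. ✓
Satisfying worlds: {s, t, u, v, x, y, z}.
So <>(p -> ~q) fails at the other 1 world.

1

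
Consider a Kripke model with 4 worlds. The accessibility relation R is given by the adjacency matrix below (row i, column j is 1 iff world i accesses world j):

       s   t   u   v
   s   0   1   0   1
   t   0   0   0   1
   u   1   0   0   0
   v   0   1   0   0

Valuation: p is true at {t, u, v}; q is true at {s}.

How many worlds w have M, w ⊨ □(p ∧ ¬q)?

s: successors {t, v}; p ∧ ¬q there: t:T, v:T. ✓
t: successors {v}; p ∧ ¬q there: v:T. ✓
u: successors {s}; p ∧ ¬q there: s:F. ✗
v: successors {t}; p ∧ ¬q there: t:T. ✓
Satisfying worlds: {s, t, v}.

3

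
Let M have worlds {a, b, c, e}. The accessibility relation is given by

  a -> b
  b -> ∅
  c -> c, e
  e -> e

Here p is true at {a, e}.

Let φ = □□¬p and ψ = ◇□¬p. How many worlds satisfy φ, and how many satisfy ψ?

For □□¬p:
a: successors {b}; □¬p there: b:T. ✓
b: no successors, so □□¬p holds vacuously. ✓
c: successors {c, e}; □¬p there: c:F, e:F. ✗
e: successors {e}; □¬p there: e:F. ✗
— 2 worlds.
For ◇□¬p:
a: successors {b}; □¬p there: b:T. ✓
b: no successors, so ◇□¬p fails. ✗
c: successors {c, e}; □¬p there: c:F, e:F. ✗
e: successors {e}; □¬p there: e:F. ✗
— 1 world.

2 and 1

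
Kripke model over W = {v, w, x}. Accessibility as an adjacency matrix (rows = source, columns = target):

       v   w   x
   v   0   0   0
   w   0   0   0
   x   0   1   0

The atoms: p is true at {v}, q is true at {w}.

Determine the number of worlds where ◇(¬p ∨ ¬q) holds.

1

v: no successors, so ◇(¬p ∨ ¬q) fails. ✗
w: no successors, so ◇(¬p ∨ ¬q) fails. ✗
x: successors {w}; ¬p ∨ ¬q there: w:T. ✓
Satisfying worlds: {x}.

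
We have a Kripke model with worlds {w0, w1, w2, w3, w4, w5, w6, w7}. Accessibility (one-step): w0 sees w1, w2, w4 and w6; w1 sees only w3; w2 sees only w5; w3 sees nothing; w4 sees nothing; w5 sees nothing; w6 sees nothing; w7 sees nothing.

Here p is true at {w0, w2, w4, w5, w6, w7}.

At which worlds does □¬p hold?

{w1, w3, w4, w5, w6, w7}

w0: successors {w1, w2, w4, w6}; ¬p there: w1:T, w2:F, w4:F, w6:F. ✗
w1: successors {w3}; ¬p there: w3:T. ✓
w2: successors {w5}; ¬p there: w5:F. ✗
w3: no successors, so □¬p holds vacuously. ✓
w4: no successors, so □¬p holds vacuously. ✓
w5: no successors, so □¬p holds vacuously. ✓
w6: no successors, so □¬p holds vacuously. ✓
w7: no successors, so □¬p holds vacuously. ✓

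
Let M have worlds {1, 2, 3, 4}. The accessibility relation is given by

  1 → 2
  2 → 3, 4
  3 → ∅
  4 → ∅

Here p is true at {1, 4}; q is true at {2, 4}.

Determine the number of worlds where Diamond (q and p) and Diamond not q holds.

1

1: Diamond (q and p) is F, Diamond not q is F. ✗
2: Diamond (q and p) is T, Diamond not q is T. ✓
3: Diamond (q and p) is F, Diamond not q is F. ✗
4: Diamond (q and p) is F, Diamond not q is F. ✗
Satisfying worlds: {2}.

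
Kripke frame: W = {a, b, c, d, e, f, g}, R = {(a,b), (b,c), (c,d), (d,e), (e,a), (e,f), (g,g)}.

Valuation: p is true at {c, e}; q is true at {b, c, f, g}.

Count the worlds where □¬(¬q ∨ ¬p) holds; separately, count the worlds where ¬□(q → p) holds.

For □¬(¬q ∨ ¬p):
a: successors {b}; ¬(¬q ∨ ¬p) there: b:F. ✗
b: successors {c}; ¬(¬q ∨ ¬p) there: c:T. ✓
c: successors {d}; ¬(¬q ∨ ¬p) there: d:F. ✗
d: successors {e}; ¬(¬q ∨ ¬p) there: e:F. ✗
e: successors {a, f}; ¬(¬q ∨ ¬p) there: a:F, f:F. ✗
f: no successors, so □¬(¬q ∨ ¬p) holds vacuously. ✓
g: successors {g}; ¬(¬q ∨ ¬p) there: g:F. ✗
— 2 worlds.
For ¬□(q → p):
a: □(q → p) is F. ✓
b: □(q → p) is T. ✗
c: □(q → p) is T. ✗
d: □(q → p) is T. ✗
e: □(q → p) is F. ✓
f: □(q → p) is T. ✗
g: □(q → p) is F. ✓
— 3 worlds.

2 and 3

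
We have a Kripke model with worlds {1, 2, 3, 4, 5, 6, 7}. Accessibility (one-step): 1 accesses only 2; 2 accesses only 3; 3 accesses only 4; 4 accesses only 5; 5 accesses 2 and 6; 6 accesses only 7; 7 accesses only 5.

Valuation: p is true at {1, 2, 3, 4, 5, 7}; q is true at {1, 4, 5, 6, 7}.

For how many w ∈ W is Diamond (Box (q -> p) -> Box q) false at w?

1: successors {2}; Box (q -> p) -> Box q there: 2:F. ✗
2: successors {3}; Box (q -> p) -> Box q there: 3:T. ✓
3: successors {4}; Box (q -> p) -> Box q there: 4:T. ✓
4: successors {5}; Box (q -> p) -> Box q there: 5:T. ✓
5: successors {2, 6}; Box (q -> p) -> Box q there: 2:F, 6:T. ✓
6: successors {7}; Box (q -> p) -> Box q there: 7:T. ✓
7: successors {5}; Box (q -> p) -> Box q there: 5:T. ✓
Satisfying worlds: {2, 3, 4, 5, 6, 7}.
So Diamond (Box (q -> p) -> Box q) fails at the other 1 world.

1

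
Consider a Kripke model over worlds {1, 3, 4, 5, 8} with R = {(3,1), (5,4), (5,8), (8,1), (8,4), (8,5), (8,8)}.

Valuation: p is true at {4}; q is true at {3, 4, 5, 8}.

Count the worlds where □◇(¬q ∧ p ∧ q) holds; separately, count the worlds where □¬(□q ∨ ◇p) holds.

2 and 2

For □◇(¬q ∧ p ∧ q):
1: no successors, so □◇(¬q ∧ p ∧ q) holds vacuously. ✓
3: successors {1}; ◇(¬q ∧ p ∧ q) there: 1:F. ✗
4: no successors, so □◇(¬q ∧ p ∧ q) holds vacuously. ✓
5: successors {4, 8}; ◇(¬q ∧ p ∧ q) there: 4:F, 8:F. ✗
8: successors {1, 4, 5, 8}; ◇(¬q ∧ p ∧ q) there: 1:F, 4:F, 5:F, 8:F. ✗
— 2 worlds.
For □¬(□q ∨ ◇p):
1: no successors, so □¬(□q ∨ ◇p) holds vacuously. ✓
3: successors {1}; ¬(□q ∨ ◇p) there: 1:F. ✗
4: no successors, so □¬(□q ∨ ◇p) holds vacuously. ✓
5: successors {4, 8}; ¬(□q ∨ ◇p) there: 4:F, 8:F. ✗
8: successors {1, 4, 5, 8}; ¬(□q ∨ ◇p) there: 1:F, 4:F, 5:F, 8:F. ✗
— 2 worlds.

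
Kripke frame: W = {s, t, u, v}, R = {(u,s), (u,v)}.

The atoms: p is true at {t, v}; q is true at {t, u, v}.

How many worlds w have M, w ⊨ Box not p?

s: no successors, so Box not p holds vacuously. ✓
t: no successors, so Box not p holds vacuously. ✓
u: successors {s, v}; not p there: s:T, v:F. ✗
v: no successors, so Box not p holds vacuously. ✓
Satisfying worlds: {s, t, v}.

3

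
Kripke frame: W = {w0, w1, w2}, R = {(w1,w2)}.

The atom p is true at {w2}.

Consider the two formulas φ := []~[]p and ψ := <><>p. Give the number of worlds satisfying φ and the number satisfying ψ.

2 and 0

For []~[]p:
w0: no successors, so []~[]p holds vacuously. ✓
w1: successors {w2}; ~[]p there: w2:F. ✗
w2: no successors, so []~[]p holds vacuously. ✓
— 2 worlds.
For <><>p:
w0: no successors, so <><>p fails. ✗
w1: successors {w2}; <>p there: w2:F. ✗
w2: no successors, so <><>p fails. ✗
— 0 worlds.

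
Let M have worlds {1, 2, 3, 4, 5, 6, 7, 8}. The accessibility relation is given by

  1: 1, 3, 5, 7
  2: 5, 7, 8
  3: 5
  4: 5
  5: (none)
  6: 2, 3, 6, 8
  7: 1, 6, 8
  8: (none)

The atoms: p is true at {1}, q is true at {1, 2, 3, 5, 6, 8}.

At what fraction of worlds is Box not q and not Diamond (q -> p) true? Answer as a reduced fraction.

1/4

1: Box not q is F, not Diamond (q -> p) is F. ✗
2: Box not q is F, not Diamond (q -> p) is F. ✗
3: Box not q is F, not Diamond (q -> p) is T. ✗
4: Box not q is F, not Diamond (q -> p) is T. ✗
5: Box not q is T, not Diamond (q -> p) is T. ✓
6: Box not q is F, not Diamond (q -> p) is T. ✗
7: Box not q is F, not Diamond (q -> p) is F. ✗
8: Box not q is T, not Diamond (q -> p) is T. ✓
That's 2 of 8 worlds, so 2/8 = 1/4.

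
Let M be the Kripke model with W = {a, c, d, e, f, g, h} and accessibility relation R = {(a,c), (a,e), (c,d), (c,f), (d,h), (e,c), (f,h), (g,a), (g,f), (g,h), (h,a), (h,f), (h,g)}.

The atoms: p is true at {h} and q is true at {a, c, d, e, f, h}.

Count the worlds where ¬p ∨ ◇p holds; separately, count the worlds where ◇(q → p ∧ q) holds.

For ¬p ∨ ◇p:
a: ¬p is T, ◇p is F. ✓
c: ¬p is T, ◇p is F. ✓
d: ¬p is T, ◇p is T. ✓
e: ¬p is T, ◇p is F. ✓
f: ¬p is T, ◇p is T. ✓
g: ¬p is T, ◇p is T. ✓
h: ¬p is F, ◇p is F. ✗
— 6 worlds.
For ◇(q → p ∧ q):
a: successors {c, e}; q → p ∧ q there: c:F, e:F. ✗
c: successors {d, f}; q → p ∧ q there: d:F, f:F. ✗
d: successors {h}; q → p ∧ q there: h:T. ✓
e: successors {c}; q → p ∧ q there: c:F. ✗
f: successors {h}; q → p ∧ q there: h:T. ✓
g: successors {a, f, h}; q → p ∧ q there: a:F, f:F, h:T. ✓
h: successors {a, f, g}; q → p ∧ q there: a:F, f:F, g:T. ✓
— 4 worlds.

6 and 4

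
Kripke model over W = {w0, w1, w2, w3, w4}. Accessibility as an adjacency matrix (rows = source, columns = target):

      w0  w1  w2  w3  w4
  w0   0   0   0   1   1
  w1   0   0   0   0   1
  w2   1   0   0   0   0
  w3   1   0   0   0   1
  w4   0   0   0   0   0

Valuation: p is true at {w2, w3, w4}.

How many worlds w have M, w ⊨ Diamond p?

3

w0: successors {w3, w4}; p there: w3:T, w4:T. ✓
w1: successors {w4}; p there: w4:T. ✓
w2: successors {w0}; p there: w0:F. ✗
w3: successors {w0, w4}; p there: w0:F, w4:T. ✓
w4: no successors, so Diamond p fails. ✗
Satisfying worlds: {w0, w1, w3}.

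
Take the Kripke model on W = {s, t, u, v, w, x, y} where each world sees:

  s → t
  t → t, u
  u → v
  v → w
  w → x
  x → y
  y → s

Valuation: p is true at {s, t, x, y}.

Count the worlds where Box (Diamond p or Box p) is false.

s: successors {t}; Diamond p or Box p there: t:T. ✓
t: successors {t, u}; Diamond p or Box p there: t:T, u:F. ✗
u: successors {v}; Diamond p or Box p there: v:F. ✗
v: successors {w}; Diamond p or Box p there: w:T. ✓
w: successors {x}; Diamond p or Box p there: x:T. ✓
x: successors {y}; Diamond p or Box p there: y:T. ✓
y: successors {s}; Diamond p or Box p there: s:T. ✓
Satisfying worlds: {s, v, w, x, y}.
So Box (Diamond p or Box p) fails at the other 2 worlds.

2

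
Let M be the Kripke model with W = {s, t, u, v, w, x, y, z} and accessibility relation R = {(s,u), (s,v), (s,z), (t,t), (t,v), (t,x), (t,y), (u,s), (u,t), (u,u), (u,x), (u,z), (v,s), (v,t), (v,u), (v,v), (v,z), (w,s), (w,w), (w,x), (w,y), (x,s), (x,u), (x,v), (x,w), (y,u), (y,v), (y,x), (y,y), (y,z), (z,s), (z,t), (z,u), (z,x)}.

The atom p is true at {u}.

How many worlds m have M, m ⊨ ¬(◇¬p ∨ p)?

s: ◇¬p ∨ p is T. ✗
t: ◇¬p ∨ p is T. ✗
u: ◇¬p ∨ p is T. ✗
v: ◇¬p ∨ p is T. ✗
w: ◇¬p ∨ p is T. ✗
x: ◇¬p ∨ p is T. ✗
y: ◇¬p ∨ p is T. ✗
z: ◇¬p ∨ p is T. ✗
Satisfying worlds: ∅.

0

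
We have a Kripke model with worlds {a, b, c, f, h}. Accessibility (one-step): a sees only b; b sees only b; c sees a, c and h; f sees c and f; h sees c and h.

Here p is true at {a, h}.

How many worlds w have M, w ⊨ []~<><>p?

2

a: successors {b}; ~<><>p there: b:T. ✓
b: successors {b}; ~<><>p there: b:T. ✓
c: successors {a, c, h}; ~<><>p there: a:T, c:F, h:F. ✗
f: successors {c, f}; ~<><>p there: c:F, f:F. ✗
h: successors {c, h}; ~<><>p there: c:F, h:F. ✗
Satisfying worlds: {a, b}.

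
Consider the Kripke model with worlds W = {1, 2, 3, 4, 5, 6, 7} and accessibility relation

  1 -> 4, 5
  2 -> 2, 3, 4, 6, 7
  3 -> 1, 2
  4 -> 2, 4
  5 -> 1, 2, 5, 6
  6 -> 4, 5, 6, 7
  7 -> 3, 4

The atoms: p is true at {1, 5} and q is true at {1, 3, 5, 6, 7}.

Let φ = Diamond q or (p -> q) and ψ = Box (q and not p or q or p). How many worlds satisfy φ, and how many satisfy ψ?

For Diamond q or (p -> q):
1: Diamond q is T, p -> q is T. ✓
2: Diamond q is T, p -> q is T. ✓
3: Diamond q is T, p -> q is T. ✓
4: Diamond q is F, p -> q is T. ✓
5: Diamond q is T, p -> q is T. ✓
6: Diamond q is T, p -> q is T. ✓
7: Diamond q is T, p -> q is T. ✓
— 7 worlds.
For Box (q and not p or q or p):
1: successors {4, 5}; q and not p or q or p there: 4:F, 5:T. ✗
2: successors {2, 3, 4, 6, 7}; q and not p or q or p there: 2:F, 3:T, 4:F, 6:T, 7:T. ✗
3: successors {1, 2}; q and not p or q or p there: 1:T, 2:F. ✗
4: successors {2, 4}; q and not p or q or p there: 2:F, 4:F. ✗
5: successors {1, 2, 5, 6}; q and not p or q or p there: 1:T, 2:F, 5:T, 6:T. ✗
6: successors {4, 5, 6, 7}; q and not p or q or p there: 4:F, 5:T, 6:T, 7:T. ✗
7: successors {3, 4}; q and not p or q or p there: 3:T, 4:F. ✗
— 0 worlds.

7 and 0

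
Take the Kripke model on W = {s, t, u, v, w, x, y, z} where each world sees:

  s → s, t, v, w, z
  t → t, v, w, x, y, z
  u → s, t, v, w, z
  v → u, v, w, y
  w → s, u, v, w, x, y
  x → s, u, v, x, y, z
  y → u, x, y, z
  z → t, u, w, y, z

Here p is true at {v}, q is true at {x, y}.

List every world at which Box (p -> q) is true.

s: successors {s, t, v, w, z}; p -> q there: s:T, t:T, v:F, w:T, z:T. ✗
t: successors {t, v, w, x, y, z}; p -> q there: t:T, v:F, w:T, x:T, y:T, z:T. ✗
u: successors {s, t, v, w, z}; p -> q there: s:T, t:T, v:F, w:T, z:T. ✗
v: successors {u, v, w, y}; p -> q there: u:T, v:F, w:T, y:T. ✗
w: successors {s, u, v, w, x, y}; p -> q there: s:T, u:T, v:F, w:T, x:T, y:T. ✗
x: successors {s, u, v, x, y, z}; p -> q there: s:T, u:T, v:F, x:T, y:T, z:T. ✗
y: successors {u, x, y, z}; p -> q there: u:T, x:T, y:T, z:T. ✓
z: successors {t, u, w, y, z}; p -> q there: t:T, u:T, w:T, y:T, z:T. ✓

{y, z}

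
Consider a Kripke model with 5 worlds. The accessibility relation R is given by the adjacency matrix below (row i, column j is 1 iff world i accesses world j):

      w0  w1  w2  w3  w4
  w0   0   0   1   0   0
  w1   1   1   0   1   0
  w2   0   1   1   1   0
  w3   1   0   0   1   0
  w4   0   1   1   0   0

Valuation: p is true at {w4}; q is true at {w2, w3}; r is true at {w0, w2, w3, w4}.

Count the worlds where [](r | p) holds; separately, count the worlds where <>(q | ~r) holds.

For [](r | p):
w0: successors {w2}; r | p there: w2:T. ✓
w1: successors {w0, w1, w3}; r | p there: w0:T, w1:F, w3:T. ✗
w2: successors {w1, w2, w3}; r | p there: w1:F, w2:T, w3:T. ✗
w3: successors {w0, w3}; r | p there: w0:T, w3:T. ✓
w4: successors {w1, w2}; r | p there: w1:F, w2:T. ✗
— 2 worlds.
For <>(q | ~r):
w0: successors {w2}; q | ~r there: w2:T. ✓
w1: successors {w0, w1, w3}; q | ~r there: w0:F, w1:T, w3:T. ✓
w2: successors {w1, w2, w3}; q | ~r there: w1:T, w2:T, w3:T. ✓
w3: successors {w0, w3}; q | ~r there: w0:F, w3:T. ✓
w4: successors {w1, w2}; q | ~r there: w1:T, w2:T. ✓
— 5 worlds.

2 and 5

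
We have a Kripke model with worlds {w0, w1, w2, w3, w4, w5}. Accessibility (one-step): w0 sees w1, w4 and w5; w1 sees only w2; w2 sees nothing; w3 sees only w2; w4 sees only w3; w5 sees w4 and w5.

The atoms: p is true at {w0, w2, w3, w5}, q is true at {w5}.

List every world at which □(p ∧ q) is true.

w0: successors {w1, w4, w5}; p ∧ q there: w1:F, w4:F, w5:T. ✗
w1: successors {w2}; p ∧ q there: w2:F. ✗
w2: no successors, so □(p ∧ q) holds vacuously. ✓
w3: successors {w2}; p ∧ q there: w2:F. ✗
w4: successors {w3}; p ∧ q there: w3:F. ✗
w5: successors {w4, w5}; p ∧ q there: w4:F, w5:T. ✗

{w2}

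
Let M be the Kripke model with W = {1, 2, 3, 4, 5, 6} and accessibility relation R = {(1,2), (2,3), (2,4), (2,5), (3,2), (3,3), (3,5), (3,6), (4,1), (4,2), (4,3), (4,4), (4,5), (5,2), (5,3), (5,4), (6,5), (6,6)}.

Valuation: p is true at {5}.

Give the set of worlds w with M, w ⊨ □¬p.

{1, 5}

1: successors {2}; ¬p there: 2:T. ✓
2: successors {3, 4, 5}; ¬p there: 3:T, 4:T, 5:F. ✗
3: successors {2, 3, 5, 6}; ¬p there: 2:T, 3:T, 5:F, 6:T. ✗
4: successors {1, 2, 3, 4, 5}; ¬p there: 1:T, 2:T, 3:T, 4:T, 5:F. ✗
5: successors {2, 3, 4}; ¬p there: 2:T, 3:T, 4:T. ✓
6: successors {5, 6}; ¬p there: 5:F, 6:T. ✗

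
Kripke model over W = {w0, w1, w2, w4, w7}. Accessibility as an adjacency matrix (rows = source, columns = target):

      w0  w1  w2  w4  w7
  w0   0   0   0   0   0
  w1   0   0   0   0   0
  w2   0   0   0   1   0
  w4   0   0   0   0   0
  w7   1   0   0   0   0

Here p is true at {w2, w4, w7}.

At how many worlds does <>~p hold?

w0: no successors, so <>~p fails. ✗
w1: no successors, so <>~p fails. ✗
w2: successors {w4}; ~p there: w4:F. ✗
w4: no successors, so <>~p fails. ✗
w7: successors {w0}; ~p there: w0:T. ✓
Satisfying worlds: {w7}.

1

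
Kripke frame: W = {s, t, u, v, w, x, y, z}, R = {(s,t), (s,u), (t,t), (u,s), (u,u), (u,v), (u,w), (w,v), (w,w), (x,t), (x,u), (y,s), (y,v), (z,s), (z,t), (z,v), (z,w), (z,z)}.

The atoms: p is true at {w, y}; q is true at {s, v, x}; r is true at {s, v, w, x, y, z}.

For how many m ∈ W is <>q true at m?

s: successors {t, u}; q there: t:F, u:F. ✗
t: successors {t}; q there: t:F. ✗
u: successors {s, u, v, w}; q there: s:T, u:F, v:T, w:F. ✓
v: no successors, so <>q fails. ✗
w: successors {v, w}; q there: v:T, w:F. ✓
x: successors {t, u}; q there: t:F, u:F. ✗
y: successors {s, v}; q there: s:T, v:T. ✓
z: successors {s, t, v, w, z}; q there: s:T, t:F, v:T, w:F, z:F. ✓
Satisfying worlds: {u, w, y, z}.

4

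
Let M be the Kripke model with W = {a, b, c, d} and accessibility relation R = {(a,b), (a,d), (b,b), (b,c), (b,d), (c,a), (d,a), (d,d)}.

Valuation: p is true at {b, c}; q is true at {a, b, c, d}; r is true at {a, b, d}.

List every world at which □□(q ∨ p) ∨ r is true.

{a, b, c, d}

a: □□(q ∨ p) is T, r is T. ✓
b: □□(q ∨ p) is T, r is T. ✓
c: □□(q ∨ p) is T, r is F. ✓
d: □□(q ∨ p) is T, r is T. ✓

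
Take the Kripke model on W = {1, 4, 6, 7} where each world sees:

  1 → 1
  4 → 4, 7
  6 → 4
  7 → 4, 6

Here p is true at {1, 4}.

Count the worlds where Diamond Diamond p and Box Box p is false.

1: Diamond Diamond p is T, Box Box p is T. ✓
4: Diamond Diamond p is T, Box Box p is F. ✗
6: Diamond Diamond p is T, Box Box p is F. ✗
7: Diamond Diamond p is T, Box Box p is F. ✗
Satisfying worlds: {1}.
So Diamond Diamond p and Box Box p fails at the other 3 worlds.

3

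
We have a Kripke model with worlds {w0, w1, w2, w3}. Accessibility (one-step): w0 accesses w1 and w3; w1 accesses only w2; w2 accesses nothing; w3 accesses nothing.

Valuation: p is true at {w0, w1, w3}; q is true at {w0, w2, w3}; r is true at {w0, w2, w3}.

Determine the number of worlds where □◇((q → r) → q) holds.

2

w0: successors {w1, w3}; ◇((q → r) → q) there: w1:T, w3:F. ✗
w1: successors {w2}; ◇((q → r) → q) there: w2:F. ✗
w2: no successors, so □◇((q → r) → q) holds vacuously. ✓
w3: no successors, so □◇((q → r) → q) holds vacuously. ✓
Satisfying worlds: {w2, w3}.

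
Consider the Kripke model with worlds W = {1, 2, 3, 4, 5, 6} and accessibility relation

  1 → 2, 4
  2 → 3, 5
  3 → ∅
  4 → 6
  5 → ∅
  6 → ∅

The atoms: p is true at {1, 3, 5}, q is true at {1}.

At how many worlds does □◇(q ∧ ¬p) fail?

1: successors {2, 4}; ◇(q ∧ ¬p) there: 2:F, 4:F. ✗
2: successors {3, 5}; ◇(q ∧ ¬p) there: 3:F, 5:F. ✗
3: no successors, so □◇(q ∧ ¬p) holds vacuously. ✓
4: successors {6}; ◇(q ∧ ¬p) there: 6:F. ✗
5: no successors, so □◇(q ∧ ¬p) holds vacuously. ✓
6: no successors, so □◇(q ∧ ¬p) holds vacuously. ✓
Satisfying worlds: {3, 5, 6}.
So □◇(q ∧ ¬p) fails at the other 3 worlds.

3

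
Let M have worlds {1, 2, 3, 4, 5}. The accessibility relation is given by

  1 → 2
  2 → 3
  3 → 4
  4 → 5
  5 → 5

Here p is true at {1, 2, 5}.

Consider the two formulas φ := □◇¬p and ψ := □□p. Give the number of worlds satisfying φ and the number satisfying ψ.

For □◇¬p:
1: successors {2}; ◇¬p there: 2:T. ✓
2: successors {3}; ◇¬p there: 3:T. ✓
3: successors {4}; ◇¬p there: 4:F. ✗
4: successors {5}; ◇¬p there: 5:F. ✗
5: successors {5}; ◇¬p there: 5:F. ✗
— 2 worlds.
For □□p:
1: successors {2}; □p there: 2:F. ✗
2: successors {3}; □p there: 3:F. ✗
3: successors {4}; □p there: 4:T. ✓
4: successors {5}; □p there: 5:T. ✓
5: successors {5}; □p there: 5:T. ✓
— 3 worlds.

2 and 3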